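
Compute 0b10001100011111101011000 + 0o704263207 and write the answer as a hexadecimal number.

0x757A5DF

0b10001100011111101011000 = 0x463F58 in hexadecimal.
0o704263207 = 0x7116687 in hexadecimal.
Add column by column in base 16, right to left:
  8+7 = F
  5+8 = D
  F+6 = 5 carry 1
  3+6+1 = A
  6+1 = 7
  4+1 = 5
  0+7 = 7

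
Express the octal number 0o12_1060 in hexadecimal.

Each octal digit is 3 bits: 1=001 2=010 1=001 0=000 6=110 0=000.
Group the bits into nibbles: 1010 0010 0011 0000 → a230.

0xa230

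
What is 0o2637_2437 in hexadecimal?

Each octal digit is 3 bits: 2=010 6=110 3=011 7=111 2=010 4=100 3=011 7=111.
Group the bits into nibbles: 0101 1001 1111 0101 0001 1111 → 59f51f.

0x59f51f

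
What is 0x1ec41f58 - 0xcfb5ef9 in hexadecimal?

0x11c8c05f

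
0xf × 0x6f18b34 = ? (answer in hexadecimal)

Multiply each base-16 digit by 15, carrying:
  4×15 = 60 → write c carry 3
  3×15+3 = 48 → write 0 carry 3
  b×15+3 = 168 → write 8 carry 10
  8×15+10 = 130 → write 2 carry 8
  1×15+8 = 23 → write 7 carry 1
  f×15+1 = 226 → write 2 carry 14
  6×15+14 = 104 → write 8 carry 6
  remaining carry: 6

0x6827280c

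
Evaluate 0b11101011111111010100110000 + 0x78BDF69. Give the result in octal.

0o1316752231

0b11101011111111010100110000 = 0o353772460 in octal.
0x78BDF69 = 0o742757551 in octal.
Add column by column in base 8, right to left:
  0+1 = 1
  6+5 = 3 carry 1
  4+5+1 = 2 carry 1
  2+7+1 = 2 carry 1
  7+5+1 = 5 carry 1
  7+7+1 = 7 carry 1
  3+2+1 = 6
  5+4 = 1 carry 1
  3+7+1 = 3 carry 1
  final carry 1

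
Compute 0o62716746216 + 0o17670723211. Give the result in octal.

0o102607671427

Add column by column in base 8, right to left:
  6+1 = 7
  1+1 = 2
  2+2 = 4
  6+3 = 1 carry 1
  4+2+1 = 7
  7+7 = 6 carry 1
  6+0+1 = 7
  1+7 = 0 carry 1
  7+6+1 = 6 carry 1
  2+7+1 = 2 carry 1
  6+1+1 = 0 carry 1
  final carry 1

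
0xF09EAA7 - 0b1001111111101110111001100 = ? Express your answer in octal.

0o1562406333

0xF09EAA7 = 0o1702365247 in octal.
0b1001111111101110111001100 = 0o117756714 in octal.
Subtract column by column in base 8:
  7-4 → 3
  4-1 → 3
  2-7 → 3 (borrow)
  5-6-1 → 6 (borrow)
  6-5-1 → 0
  3-7 → 4 (borrow)
  2-7-1 → 2 (borrow)
  0-1-1 → 6 (borrow)
  7-1-1 → 5
  1-0 → 1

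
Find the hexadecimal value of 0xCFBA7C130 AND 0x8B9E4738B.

0x8B9A44100

AND each hex digit independently (no carries):
  C&8=8, F&B=B, B&9=9, A&E=A, 7&4=4, C&7=4, 1&3=1, 3&8=0, 0&B=0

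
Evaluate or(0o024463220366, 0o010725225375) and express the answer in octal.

OR each oct digit independently (no carries):
  0|0=0, 2|1=3, 4|0=4, 4|7=7, 6|2=6, 3|5=7, 2|2=2, 2|2=2, 0|5=5, 3|3=3, 6|7=7, 6|5=7

0o034767225377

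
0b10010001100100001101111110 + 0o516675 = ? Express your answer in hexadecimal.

0x248E13B

0b10010001100100001101111110 = 0x246437E in hexadecimal.
0o516675 = 0x29DBD in hexadecimal.
Add column by column in base 16, right to left:
  E+D = B carry 1
  7+B+1 = 3 carry 1
  3+D+1 = 1 carry 1
  4+9+1 = E
  6+2 = 8
  4+0 = 4
  2+0 = 2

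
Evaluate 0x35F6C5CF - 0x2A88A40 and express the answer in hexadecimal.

0x334E3B8F

Subtract column by column in base 16:
  F-0 → F
  C-4 → 8
  5-A → B (borrow)
  C-8-1 → 3
  6-8 → E (borrow)
  F-A-1 → 4
  5-2 → 3
  3-0 → 3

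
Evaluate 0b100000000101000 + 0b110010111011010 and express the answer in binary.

Add column by column in base 2, right to left:
  0+0 = 0
  0+1 = 1
  0+0 = 0
  1+1 = 0 carry 1
  0+1+1 = 0 carry 1
  1+0+1 = 0 carry 1
  0+1+1 = 0 carry 1
  0+1+1 = 0 carry 1
  0+1+1 = 0 carry 1
  0+0+1 = 1
  0+1 = 1
  0+0 = 0
  0+0 = 0
  0+1 = 1
  1+1 = 0 carry 1
  final carry 1

0b1010011000000010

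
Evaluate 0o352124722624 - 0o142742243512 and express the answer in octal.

0o207162457112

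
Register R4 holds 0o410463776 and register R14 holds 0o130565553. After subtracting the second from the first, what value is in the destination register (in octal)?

0o257676223

Subtract column by column in base 8:
  6-3 → 3
  7-5 → 2
  7-5 → 2
  3-5 → 6 (borrow)
  6-6-1 → 7 (borrow)
  4-5-1 → 6 (borrow)
  0-0-1 → 7 (borrow)
  1-3-1 → 5 (borrow)
  4-1-1 → 2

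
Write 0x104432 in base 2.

Expand each hex digit to 4 bits: 1=0001 0=0000 4=0100 4=0100 3=0011 2=0010.

0b100000100010000110010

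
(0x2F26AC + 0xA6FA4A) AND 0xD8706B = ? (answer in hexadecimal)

0xD02062

Add column by column in base 16, right to left:
  C+A = 6 carry 1
  A+4+1 = F
  6+A = 0 carry 1
  2+F+1 = 2 carry 1
  F+6+1 = 6 carry 1
  2+A+1 = D
Sum = 0xD620F6; now AND with 0xD8706B:
  D&D=D, 6&8=0, 2&7=2, 0&0=0, F&6=6, 6&B=2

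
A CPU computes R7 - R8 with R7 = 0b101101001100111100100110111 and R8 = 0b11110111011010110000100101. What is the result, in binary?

0b1110010001100110100010010

Subtract column by column in base 2:
  1-1 → 0
  1-0 → 1
  1-1 → 0
  0-0 → 0
  1-0 → 1
  1-1 → 0
  0-0 → 0
  0-0 → 0
  1-0 → 1
  0-0 → 0
  0-1 → 1 (borrow)
  1-1-1 → 1 (borrow)
  1-0-1 → 0
  1-1 → 0
  1-0 → 1
  0-1 → 1 (borrow)
  0-1-1 → 0 (borrow)
  1-0-1 → 0
  1-1 → 0
  0-1 → 1 (borrow)
  0-1-1 → 0 (borrow)
  1-0-1 → 0
  0-1 → 1 (borrow)
  1-1-1 → 1 (borrow)
  1-1-1 → 1 (borrow)
  0-1-1 → 0 (borrow)
  1-0-1 → 0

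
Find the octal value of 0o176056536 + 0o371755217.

0o570033755

Add column by column in base 8, right to left:
  6+7 = 5 carry 1
  3+1+1 = 5
  5+2 = 7
  6+5 = 3 carry 1
  5+5+1 = 3 carry 1
  0+7+1 = 0 carry 1
  6+1+1 = 0 carry 1
  7+7+1 = 7 carry 1
  1+3+1 = 5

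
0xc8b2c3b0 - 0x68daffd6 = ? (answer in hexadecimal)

0x5fd7c3da

Subtract column by column in base 16:
  0-6 → a (borrow)
  b-d-1 → d (borrow)
  3-f-1 → 3 (borrow)
  c-f-1 → c (borrow)
  2-a-1 → 7 (borrow)
  b-d-1 → d (borrow)
  8-8-1 → f (borrow)
  c-6-1 → 5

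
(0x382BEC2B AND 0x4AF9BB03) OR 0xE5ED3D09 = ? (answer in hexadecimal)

0x382BEC2B AND 0x4AF9BB03 = 0x0829A803.
Then OR with 0xE5ED3D09.

0xEDEDBD0B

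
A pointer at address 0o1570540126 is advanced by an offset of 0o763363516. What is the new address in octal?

0o2554123644

Add column by column in base 8, right to left:
  6+6 = 4 carry 1
  2+1+1 = 4
  1+5 = 6
  0+3 = 3
  4+6 = 2 carry 1
  5+3+1 = 1 carry 1
  0+3+1 = 4
  7+6 = 5 carry 1
  5+7+1 = 5 carry 1
  1+0+1 = 2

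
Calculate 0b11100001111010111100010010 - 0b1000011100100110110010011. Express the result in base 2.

Subtract column by column in base 2:
  0-1 → 1 (borrow)
  1-1-1 → 1 (borrow)
  0-0-1 → 1 (borrow)
  0-0-1 → 1 (borrow)
  1-1-1 → 1 (borrow)
  0-0-1 → 1 (borrow)
  0-0-1 → 1 (borrow)
  0-1-1 → 0 (borrow)
  1-1-1 → 1 (borrow)
  1-0-1 → 0
  1-1 → 0
  1-1 → 0
  0-0 → 0
  1-0 → 1
  0-1 → 1 (borrow)
  1-0-1 → 0
  1-0 → 1
  1-1 → 0
  1-1 → 0
  0-1 → 1 (borrow)
  0-0-1 → 1 (borrow)
  0-0-1 → 1 (borrow)
  0-0-1 → 1 (borrow)
  1-0-1 → 0
  1-1 → 0
  1-0 → 1

0b10011110010110000101111111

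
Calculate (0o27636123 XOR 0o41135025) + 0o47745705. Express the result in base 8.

0o136651013

First 0o27636123 XOR 0o41135025 = 0o66703106.
Add column by column in base 8, right to left:
  6+5 = 3 carry 1
  0+0+1 = 1
  1+7 = 0 carry 1
  3+5+1 = 1 carry 1
  0+4+1 = 5
  7+7 = 6 carry 1
  6+7+1 = 6 carry 1
  6+4+1 = 3 carry 1
  final carry 1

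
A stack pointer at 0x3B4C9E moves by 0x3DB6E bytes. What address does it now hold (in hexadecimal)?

Add column by column in base 16, right to left:
  E+E = C carry 1
  9+6+1 = 0 carry 1
  C+B+1 = 8 carry 1
  4+D+1 = 2 carry 1
  B+3+1 = F
  3+0 = 3

0x3F280C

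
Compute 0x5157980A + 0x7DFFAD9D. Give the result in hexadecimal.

Add column by column in base 16, right to left:
  A+D = 7 carry 1
  0+9+1 = A
  8+D = 5 carry 1
  9+A+1 = 4 carry 1
  7+F+1 = 7 carry 1
  5+F+1 = 5 carry 1
  1+D+1 = F
  5+7 = C

0xCF5745A7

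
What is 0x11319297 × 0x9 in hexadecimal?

0x9ABE274F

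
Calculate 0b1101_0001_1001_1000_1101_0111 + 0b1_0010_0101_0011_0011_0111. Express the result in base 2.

0b111000111110110000001110

Add column by column in base 2, right to left:
  1+1 = 0 carry 1
  1+1+1 = 1 carry 1
  1+1+1 = 1 carry 1
  0+0+1 = 1
  1+1 = 0 carry 1
  0+1+1 = 0 carry 1
  1+0+1 = 0 carry 1
  1+0+1 = 0 carry 1
  0+1+1 = 0 carry 1
  0+1+1 = 0 carry 1
  0+0+1 = 1
  1+0 = 1
  1+1 = 0 carry 1
  0+0+1 = 1
  0+1 = 1
  1+0 = 1
  1+0 = 1
  0+1 = 1
  0+0 = 0
  0+0 = 0
  1+1 = 0 carry 1
  0+0+1 = 1
  1+0 = 1
  1+0 = 1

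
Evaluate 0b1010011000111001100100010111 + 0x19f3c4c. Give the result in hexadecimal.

0b1010011000111001100100010111 = 0xa639917 in hexadecimal.
Add column by column in base 16, right to left:
  7+c = 3 carry 1
  1+4+1 = 6
  9+c = 5 carry 1
  9+3+1 = d
  3+f = 2 carry 1
  6+9+1 = 0 carry 1
  a+1+1 = c

0xc02d563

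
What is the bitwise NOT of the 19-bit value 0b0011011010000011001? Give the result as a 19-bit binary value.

0b1100100101111100110

Invert each bit: 0011011010000011001 → 1100100101111100110.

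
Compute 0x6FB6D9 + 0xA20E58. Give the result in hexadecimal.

Add column by column in base 16, right to left:
  9+8 = 1 carry 1
  D+5+1 = 3 carry 1
  6+E+1 = 5 carry 1
  B+0+1 = C
  F+2 = 1 carry 1
  6+A+1 = 1 carry 1
  final carry 1

0x111C531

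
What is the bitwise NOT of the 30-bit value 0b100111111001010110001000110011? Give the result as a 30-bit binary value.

0b011000000110101001110111001100

Invert each bit: 100111111001010110001000110011 → 011000000110101001110111001100.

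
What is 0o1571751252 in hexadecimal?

Each octal digit is 3 bits: 1=001 5=101 7=111 1=001 7=111 5=101 1=001 2=010 5=101 2=010.
Group the bits into nibbles: 1101 1110 0111 1101 0010 1010 1010 → DE7D2AA.

0xDE7D2AA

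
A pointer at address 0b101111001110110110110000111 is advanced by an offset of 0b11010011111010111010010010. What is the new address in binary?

0b1001001101110001110000011001

Add column by column in base 2, right to left:
  1+0 = 1
  1+1 = 0 carry 1
  1+0+1 = 0 carry 1
  0+0+1 = 1
  0+1 = 1
  0+0 = 0
  0+0 = 0
  1+1 = 0 carry 1
  1+0+1 = 0 carry 1
  0+1+1 = 0 carry 1
  1+1+1 = 1 carry 1
  1+1+1 = 1 carry 1
  0+0+1 = 1
  1+1 = 0 carry 1
  1+0+1 = 0 carry 1
  0+1+1 = 0 carry 1
  1+1+1 = 1 carry 1
  1+1+1 = 1 carry 1
  1+1+1 = 1 carry 1
  0+1+1 = 0 carry 1
  0+0+1 = 1
  1+0 = 1
  1+1 = 0 carry 1
  1+0+1 = 0 carry 1
  1+1+1 = 1 carry 1
  0+1+1 = 0 carry 1
  1+0+1 = 0 carry 1
  final carry 1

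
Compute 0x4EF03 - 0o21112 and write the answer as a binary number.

0x4EF03 = 0b1001110111100000011 in binary.
0o21112 = 0b10001001001010 in binary.
Subtract column by column in base 2:
  1-0 → 1
  1-1 → 0
  0-0 → 0
  0-1 → 1 (borrow)
  0-0-1 → 1 (borrow)
  0-0-1 → 1 (borrow)
  0-1-1 → 0 (borrow)
  0-0-1 → 1 (borrow)
  1-0-1 → 0
  1-1 → 0
  1-0 → 1
  1-0 → 1
  0-0 → 0
  1-1 → 0
  1-0 → 1
  1-0 → 1
  0-0 → 0
  0-0 → 0
  1-0 → 1

0b1001100110010111001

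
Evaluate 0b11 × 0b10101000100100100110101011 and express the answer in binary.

0b111111001101101110100000001

Multiply each base-2 digit by 3, carrying:
  1×3 = 3 → write 1 carry 1
  1×3+1 = 4 → write 0 carry 2
  0×3+2 = 2 → write 0 carry 1
  1×3+1 = 4 → write 0 carry 2
  0×3+2 = 2 → write 0 carry 1
  1×3+1 = 4 → write 0 carry 2
  0×3+2 = 2 → write 0 carry 1
  1×3+1 = 4 → write 0 carry 2
  1×3+2 = 5 → write 1 carry 2
  0×3+2 = 2 → write 0 carry 1
  0×3+1 = 1 → write 1
  1×3 = 3 → write 1 carry 1
  0×3+1 = 1 → write 1
  0×3 = 0 → write 0
  1×3 = 3 → write 1 carry 1
  0×3+1 = 1 → write 1
  0×3 = 0 → write 0
  1×3 = 3 → write 1 carry 1
  0×3+1 = 1 → write 1
  0×3 = 0 → write 0
  0×3 = 0 → write 0
  1×3 = 3 → write 1 carry 1
  0×3+1 = 1 → write 1
  1×3 = 3 → write 1 carry 1
  0×3+1 = 1 → write 1
  1×3 = 3 → write 1 carry 1
  remaining carry: 1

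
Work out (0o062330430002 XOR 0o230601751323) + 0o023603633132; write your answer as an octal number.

0o276335214453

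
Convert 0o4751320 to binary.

0b100111101001011010000

Each octal digit is 3 bits: 4=100 7=111 5=101 1=001 3=011 2=010 0=000.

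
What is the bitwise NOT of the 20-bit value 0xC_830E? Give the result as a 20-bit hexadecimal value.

0x37CF1

Each hex digit d becomes F−d:
  C→3, 8→7, 3→C, 0→F, E→1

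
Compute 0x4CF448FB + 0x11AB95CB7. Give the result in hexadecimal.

Add column by column in base 16, right to left:
  B+7 = 2 carry 1
  F+B+1 = B carry 1
  8+C+1 = 5 carry 1
  4+5+1 = A
  4+9 = D
  F+B = A carry 1
  C+A+1 = 7 carry 1
  4+1+1 = 6
  0+1 = 1

0x167ADA5B2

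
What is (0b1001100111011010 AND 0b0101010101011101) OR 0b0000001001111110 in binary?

0b1001100111011010 AND 0b0101010101011101 = 0b0001000101011000.
Then OR with 0b0000001001111110.

0b1001101111110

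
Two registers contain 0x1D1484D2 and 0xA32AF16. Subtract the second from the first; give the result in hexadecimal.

Subtract column by column in base 16:
  2-6 → C (borrow)
  D-1-1 → B
  4-F → 5 (borrow)
  8-A-1 → D (borrow)
  4-2-1 → 1
  1-3 → E (borrow)
  D-A-1 → 2
  1-0 → 1

0x12E1D5BC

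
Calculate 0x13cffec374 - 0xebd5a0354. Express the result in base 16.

Subtract column by column in base 16:
  4-4 → 0
  7-5 → 2
  3-3 → 0
  c-0 → c
  e-a → 4
  f-5 → a
  f-d → 2
  c-b → 1
  3-e → 5 (borrow)
  1-0-1 → 0

0x512a4c020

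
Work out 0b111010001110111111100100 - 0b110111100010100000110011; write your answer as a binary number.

Subtract column by column in base 2:
  0-1 → 1 (borrow)
  0-1-1 → 0 (borrow)
  1-0-1 → 0
  0-0 → 0
  0-1 → 1 (borrow)
  1-1-1 → 1 (borrow)
  1-0-1 → 0
  1-0 → 1
  1-0 → 1
  1-0 → 1
  1-0 → 1
  1-1 → 0
  0-0 → 0
  1-1 → 0
  1-0 → 1
  1-0 → 1
  0-0 → 0
  0-1 → 1 (borrow)
  0-1-1 → 0 (borrow)
  1-1-1 → 1 (borrow)
  0-1-1 → 0 (borrow)
  1-0-1 → 0
  1-1 → 0
  1-1 → 0

0b10101100011110110001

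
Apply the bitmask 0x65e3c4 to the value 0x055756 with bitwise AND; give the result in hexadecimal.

AND each hex digit independently (no carries):
  0&6=0, 5&5=5, 5&e=4, 7&3=3, 5&c=4, 6&4=4

0x054344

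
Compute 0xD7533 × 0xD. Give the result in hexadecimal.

0xAEF397

Multiply each base-16 digit by 13, carrying:
  3×13 = 39 → write 7 carry 2
  3×13+2 = 41 → write 9 carry 2
  5×13+2 = 67 → write 3 carry 4
  7×13+4 = 95 → write F carry 5
  D×13+5 = 174 → write E carry 10
  remaining carry: A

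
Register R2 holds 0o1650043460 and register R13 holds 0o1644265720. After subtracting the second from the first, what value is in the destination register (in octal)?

Subtract column by column in base 8:
  0-0 → 0
  6-2 → 4
  4-7 → 5 (borrow)
  3-5-1 → 5 (borrow)
  4-6-1 → 5 (borrow)
  0-2-1 → 5 (borrow)
  0-4-1 → 3 (borrow)
  5-4-1 → 0
  6-6 → 0
  1-1 → 0

0o3555540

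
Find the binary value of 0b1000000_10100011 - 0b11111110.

0b11111110100101

Subtract column by column in base 2:
  1-0 → 1
  1-1 → 0
  0-1 → 1 (borrow)
  0-1-1 → 0 (borrow)
  0-1-1 → 0 (borrow)
  1-1-1 → 1 (borrow)
  0-1-1 → 0 (borrow)
  1-1-1 → 1 (borrow)
  0-0-1 → 1 (borrow)
  0-0-1 → 1 (borrow)
  0-0-1 → 1 (borrow)
  0-0-1 → 1 (borrow)
  0-0-1 → 1 (borrow)
  0-0-1 → 1 (borrow)
  1-0-1 → 0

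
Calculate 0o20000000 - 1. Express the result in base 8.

The trailing 7 digits are 0, so subtracting 1 borrows through: they become 7 and the next digit up decrements.

0o17777777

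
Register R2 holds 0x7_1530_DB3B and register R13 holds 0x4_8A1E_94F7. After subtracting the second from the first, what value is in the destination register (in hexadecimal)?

Subtract column by column in base 16:
  B-7 → 4
  3-F → 4 (borrow)
  B-4-1 → 6
  D-9 → 4
  0-E → 2 (borrow)
  3-1-1 → 1
  5-A → B (borrow)
  1-8-1 → 8 (borrow)
  7-4-1 → 2

0x28B124644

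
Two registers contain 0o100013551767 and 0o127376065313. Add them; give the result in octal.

Add column by column in base 8, right to left:
  7+3 = 2 carry 1
  6+1+1 = 0 carry 1
  7+3+1 = 3 carry 1
  1+5+1 = 7
  5+6 = 3 carry 1
  5+0+1 = 6
  3+6 = 1 carry 1
  1+7+1 = 1 carry 1
  0+3+1 = 4
  0+7 = 7
  0+2 = 2
  1+1 = 2

0o227411637302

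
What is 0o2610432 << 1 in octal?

1 bits is not a whole number of base-8 digits; in binary: 10110001000100011010 << 1 = 101100010001000110100.

0o5421064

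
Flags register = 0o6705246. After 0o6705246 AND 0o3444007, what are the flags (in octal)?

0o2404006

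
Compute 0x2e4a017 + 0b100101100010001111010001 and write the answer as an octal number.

0o336541750

0x2e4a017 = 0o271120027 in octal.
0b100101100010001111010001 = 0o45421721 in octal.
Add column by column in base 8, right to left:
  7+1 = 0 carry 1
  2+2+1 = 5
  0+7 = 7
  0+1 = 1
  2+2 = 4
  1+4 = 5
  1+5 = 6
  7+4 = 3 carry 1
  2+0+1 = 3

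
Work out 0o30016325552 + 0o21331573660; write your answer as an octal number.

Add column by column in base 8, right to left:
  2+0 = 2
  5+6 = 3 carry 1
  5+6+1 = 4 carry 1
  5+3+1 = 1 carry 1
  2+7+1 = 2 carry 1
  3+5+1 = 1 carry 1
  6+1+1 = 0 carry 1
  1+3+1 = 5
  0+3 = 3
  0+1 = 1
  3+2 = 5

0o51350121432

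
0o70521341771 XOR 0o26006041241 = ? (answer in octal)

0o56527300530

XOR each oct digit independently (no carries):
  7^2=5, 0^6=6, 5^0=5, 2^0=2, 1^6=7, 3^0=3, 4^4=0, 1^1=0, 7^2=5, 7^4=3, 1^1=0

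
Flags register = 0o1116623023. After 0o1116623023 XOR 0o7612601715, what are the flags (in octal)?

0o6704022736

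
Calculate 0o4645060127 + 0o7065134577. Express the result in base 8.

Add column by column in base 8, right to left:
  7+7 = 6 carry 1
  2+7+1 = 2 carry 1
  1+5+1 = 7
  0+4 = 4
  6+3 = 1 carry 1
  0+1+1 = 2
  5+5 = 2 carry 1
  4+6+1 = 3 carry 1
  6+0+1 = 7
  4+7 = 3 carry 1
  final carry 1

0o13732214726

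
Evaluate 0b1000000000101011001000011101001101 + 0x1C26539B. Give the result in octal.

0o103464555350

0b1000000000101011001000011101001101 = 0o100053103515 in octal.
0x1C26539B = 0o3411451633 in octal.
Add column by column in base 8, right to left:
  5+3 = 0 carry 1
  1+3+1 = 5
  5+6 = 3 carry 1
  3+1+1 = 5
  0+5 = 5
  1+4 = 5
  3+1 = 4
  5+1 = 6
  0+4 = 4
  0+3 = 3
  0+0 = 0
  1+0 = 1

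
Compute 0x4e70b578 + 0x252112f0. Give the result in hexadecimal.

Add column by column in base 16, right to left:
  8+0 = 8
  7+f = 6 carry 1
  5+2+1 = 8
  b+1 = c
  0+1 = 1
  7+2 = 9
  e+5 = 3 carry 1
  4+2+1 = 7

0x7391c868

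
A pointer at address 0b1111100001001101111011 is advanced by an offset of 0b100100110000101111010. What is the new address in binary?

0b10100000111010011110101

Add column by column in base 2, right to left:
  1+0 = 1
  1+1 = 0 carry 1
  0+0+1 = 1
  1+1 = 0 carry 1
  1+1+1 = 1 carry 1
  1+1+1 = 1 carry 1
  1+1+1 = 1 carry 1
  0+0+1 = 1
  1+1 = 0 carry 1
  1+0+1 = 0 carry 1
  0+0+1 = 1
  0+0 = 0
  1+0 = 1
  0+1 = 1
  0+1 = 1
  0+0 = 0
  0+0 = 0
  1+1 = 0 carry 1
  1+0+1 = 0 carry 1
  1+0+1 = 0 carry 1
  1+1+1 = 1 carry 1
  1+0+1 = 0 carry 1
  final carry 1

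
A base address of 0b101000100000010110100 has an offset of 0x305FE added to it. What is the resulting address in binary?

0b101110100011010110010

0x305FE = 0b110000010111111110 in binary.
Add column by column in base 2, right to left:
  0+0 = 0
  0+1 = 1
  1+1 = 0 carry 1
  0+1+1 = 0 carry 1
  1+1+1 = 1 carry 1
  1+1+1 = 1 carry 1
  0+1+1 = 0 carry 1
  1+1+1 = 1 carry 1
  0+1+1 = 0 carry 1
  0+0+1 = 1
  0+1 = 1
  0+0 = 0
  0+0 = 0
  0+0 = 0
  1+0 = 1
  0+0 = 0
  0+1 = 1
  0+1 = 1
  1+0 = 1
  0+0 = 0
  1+0 = 1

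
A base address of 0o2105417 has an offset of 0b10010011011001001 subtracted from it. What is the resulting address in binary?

0b1110110010001000110

0o2105417 = 0b10001000101100001111 in binary.
Subtract column by column in base 2:
  1-1 → 0
  1-0 → 1
  1-0 → 1
  1-1 → 0
  0-0 → 0
  0-0 → 0
  0-1 → 1 (borrow)
  0-1-1 → 0 (borrow)
  1-0-1 → 0
  1-1 → 0
  0-1 → 1 (borrow)
  1-0-1 → 0
  0-0 → 0
  0-1 → 1 (borrow)
  0-0-1 → 1 (borrow)
  1-0-1 → 0
  0-1 → 1 (borrow)
  0-0-1 → 1 (borrow)
  0-0-1 → 1 (borrow)
  1-0-1 → 0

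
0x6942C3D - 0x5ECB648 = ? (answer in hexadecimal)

0xA775F5

Subtract column by column in base 16:
  D-8 → 5
  3-4 → F (borrow)
  C-6-1 → 5
  2-B → 7 (borrow)
  4-C-1 → 7 (borrow)
  9-E-1 → A (borrow)
  6-5-1 → 0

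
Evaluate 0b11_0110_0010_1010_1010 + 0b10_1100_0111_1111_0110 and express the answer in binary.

Add column by column in base 2, right to left:
  0+0 = 0
  1+1 = 0 carry 1
  0+1+1 = 0 carry 1
  1+0+1 = 0 carry 1
  0+1+1 = 0 carry 1
  1+1+1 = 1 carry 1
  0+1+1 = 0 carry 1
  1+1+1 = 1 carry 1
  0+1+1 = 0 carry 1
  1+1+1 = 1 carry 1
  0+1+1 = 0 carry 1
  0+0+1 = 1
  0+0 = 0
  1+0 = 1
  1+1 = 0 carry 1
  0+1+1 = 0 carry 1
  1+0+1 = 0 carry 1
  1+1+1 = 1 carry 1
  final carry 1

0b1100010101010100000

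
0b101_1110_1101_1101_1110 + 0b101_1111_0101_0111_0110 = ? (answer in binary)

Add column by column in base 2, right to left:
  0+0 = 0
  1+1 = 0 carry 1
  1+1+1 = 1 carry 1
  1+0+1 = 0 carry 1
  1+1+1 = 1 carry 1
  0+1+1 = 0 carry 1
  1+1+1 = 1 carry 1
  1+0+1 = 0 carry 1
  1+1+1 = 1 carry 1
  0+0+1 = 1
  1+1 = 0 carry 1
  1+0+1 = 0 carry 1
  0+1+1 = 0 carry 1
  1+1+1 = 1 carry 1
  1+1+1 = 1 carry 1
  1+1+1 = 1 carry 1
  1+1+1 = 1 carry 1
  0+0+1 = 1
  1+1 = 0 carry 1
  final carry 1

0b10111110001101010100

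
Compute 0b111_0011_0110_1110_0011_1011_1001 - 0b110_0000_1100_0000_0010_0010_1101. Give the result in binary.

0b1001010101110000110001100

Subtract column by column in base 2:
  1-1 → 0
  0-0 → 0
  0-1 → 1 (borrow)
  1-1-1 → 1 (borrow)
  1-0-1 → 0
  1-1 → 0
  0-0 → 0
  1-0 → 1
  1-0 → 1
  1-1 → 0
  0-0 → 0
  0-0 → 0
  0-0 → 0
  1-0 → 1
  1-0 → 1
  1-0 → 1
  0-0 → 0
  1-0 → 1
  1-1 → 0
  0-1 → 1 (borrow)
  1-0-1 → 0
  1-0 → 1
  0-0 → 0
  0-0 → 0
  1-0 → 1
  1-1 → 0
  1-1 → 0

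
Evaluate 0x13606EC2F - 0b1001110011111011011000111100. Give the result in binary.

0x13606EC2F = 0b100110110000001101110110000101111 in binary.
Subtract column by column in base 2:
  1-0 → 1
  1-0 → 1
  1-1 → 0
  1-1 → 0
  0-1 → 1 (borrow)
  1-1-1 → 1 (borrow)
  0-0-1 → 1 (borrow)
  0-0-1 → 1 (borrow)
  0-0-1 → 1 (borrow)
  0-1-1 → 0 (borrow)
  1-1-1 → 1 (borrow)
  1-0-1 → 0
  0-1 → 1 (borrow)
  1-1-1 → 1 (borrow)
  1-0-1 → 0
  1-1 → 0
  0-1 → 1 (borrow)
  1-1-1 → 1 (borrow)
  1-1-1 → 1 (borrow)
  0-1-1 → 0 (borrow)
  0-0-1 → 1 (borrow)
  0-0-1 → 1 (borrow)
  0-1-1 → 0 (borrow)
  0-1-1 → 0 (borrow)
  0-1-1 → 0 (borrow)
  1-0-1 → 0
  1-0 → 1
  0-1 → 1 (borrow)
  1-0-1 → 0
  1-0 → 1
  0-0 → 0
  0-0 → 0
  1-0 → 1

0b100101100001101110011010111110011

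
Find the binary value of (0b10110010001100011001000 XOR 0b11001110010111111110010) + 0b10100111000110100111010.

First 0b10110010001100011001000 XOR 0b11001110010111111110010 = 0b01111100011011100111010.
Add column by column in base 2, right to left:
  0+0 = 0
  1+1 = 0 carry 1
  0+0+1 = 1
  1+1 = 0 carry 1
  1+1+1 = 1 carry 1
  1+1+1 = 1 carry 1
  0+0+1 = 1
  0+0 = 0
  1+1 = 0 carry 1
  1+0+1 = 0 carry 1
  1+1+1 = 1 carry 1
  0+1+1 = 0 carry 1
  1+0+1 = 0 carry 1
  1+0+1 = 0 carry 1
  0+0+1 = 1
  0+1 = 1
  0+1 = 1
  1+1 = 0 carry 1
  1+0+1 = 0 carry 1
  1+0+1 = 0 carry 1
  1+1+1 = 1 carry 1
  1+0+1 = 0 carry 1
  0+1+1 = 0 carry 1
  final carry 1

0b100100011100010001110100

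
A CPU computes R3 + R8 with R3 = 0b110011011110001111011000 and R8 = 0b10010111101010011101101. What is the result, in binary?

Add column by column in base 2, right to left:
  0+1 = 1
  0+0 = 0
  0+1 = 1
  1+1 = 0 carry 1
  1+0+1 = 0 carry 1
  0+1+1 = 0 carry 1
  1+1+1 = 1 carry 1
  1+1+1 = 1 carry 1
  1+0+1 = 0 carry 1
  1+0+1 = 0 carry 1
  0+1+1 = 0 carry 1
  0+0+1 = 1
  0+1 = 1
  1+0 = 1
  1+1 = 0 carry 1
  1+1+1 = 1 carry 1
  1+1+1 = 1 carry 1
  0+1+1 = 0 carry 1
  1+0+1 = 0 carry 1
  1+1+1 = 1 carry 1
  0+0+1 = 1
  0+0 = 0
  1+1 = 0 carry 1
  1+0+1 = 0 carry 1
  final carry 1

0b1000110011011100011000101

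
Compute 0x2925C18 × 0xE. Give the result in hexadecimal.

Multiply each base-16 digit by 14, carrying:
  8×14 = 112 → write 0 carry 7
  1×14+7 = 21 → write 5 carry 1
  C×14+1 = 169 → write 9 carry 10
  5×14+10 = 80 → write 0 carry 5
  2×14+5 = 33 → write 1 carry 2
  9×14+2 = 128 → write 0 carry 8
  2×14+8 = 36 → write 4 carry 2
  remaining carry: 2

0x24010950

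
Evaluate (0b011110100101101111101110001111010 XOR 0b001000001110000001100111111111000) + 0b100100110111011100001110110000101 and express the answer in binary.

First 0b011110100101101111101110001111010 XOR 0b001000001110000001100111111111000 = 0b010110101011101110001001110000010.
Add column by column in base 2, right to left:
  0+1 = 1
  1+0 = 1
  0+1 = 1
  0+0 = 0
  0+0 = 0
  0+0 = 0
  0+0 = 0
  1+1 = 0 carry 1
  1+1+1 = 1 carry 1
  1+0+1 = 0 carry 1
  0+1+1 = 0 carry 1
  0+1+1 = 0 carry 1
  1+1+1 = 1 carry 1
  0+0+1 = 1
  0+0 = 0
  0+0 = 0
  1+0 = 1
  1+1 = 0 carry 1
  1+1+1 = 1 carry 1
  0+1+1 = 0 carry 1
  1+0+1 = 0 carry 1
  1+1+1 = 1 carry 1
  1+1+1 = 1 carry 1
  0+1+1 = 0 carry 1
  1+0+1 = 0 carry 1
  0+1+1 = 0 carry 1
  1+1+1 = 1 carry 1
  0+0+1 = 1
  1+0 = 1
  1+1 = 0 carry 1
  0+0+1 = 1
  1+0 = 1
  0+1 = 1

0b111011100011001010011000100000111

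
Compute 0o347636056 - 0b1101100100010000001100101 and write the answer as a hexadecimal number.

0x1ed1bc9

0o347636056 = 0x39f3c2e in hexadecimal.
0b1101100100010000001100101 = 0x1b22065 in hexadecimal.
Subtract column by column in base 16:
  e-5 → 9
  2-6 → c (borrow)
  c-0-1 → b
  3-2 → 1
  f-2 → d
  9-b → e (borrow)
  3-1-1 → 1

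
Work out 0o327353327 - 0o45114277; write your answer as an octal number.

Subtract column by column in base 8:
  7-7 → 0
  2-7 → 3 (borrow)
  3-2-1 → 0
  3-4 → 7 (borrow)
  5-1-1 → 3
  3-1 → 2
  7-5 → 2
  2-4 → 6 (borrow)
  3-0-1 → 2

0o262237030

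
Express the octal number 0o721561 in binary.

0b111010001101110001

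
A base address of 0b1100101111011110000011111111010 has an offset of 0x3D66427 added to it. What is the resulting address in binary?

0x3D66427 = 0b11110101100110010000100111 in binary.
Add column by column in base 2, right to left:
  0+1 = 1
  1+1 = 0 carry 1
  0+1+1 = 0 carry 1
  1+0+1 = 0 carry 1
  1+0+1 = 0 carry 1
  1+1+1 = 1 carry 1
  1+0+1 = 0 carry 1
  1+0+1 = 0 carry 1
  1+0+1 = 0 carry 1
  1+0+1 = 0 carry 1
  1+1+1 = 1 carry 1
  0+0+1 = 1
  0+0 = 0
  0+1 = 1
  0+1 = 1
  0+0 = 0
  1+0 = 1
  1+1 = 0 carry 1
  1+1+1 = 1 carry 1
  1+0+1 = 0 carry 1
  0+1+1 = 0 carry 1
  1+0+1 = 0 carry 1
  1+1+1 = 1 carry 1
  1+1+1 = 1 carry 1
  1+1+1 = 1 carry 1
  0+1+1 = 0 carry 1
  1+0+1 = 0 carry 1
  0+0+1 = 1
  0+0 = 0
  1+0 = 1
  1+0 = 1

0b1101001110001010110110000100001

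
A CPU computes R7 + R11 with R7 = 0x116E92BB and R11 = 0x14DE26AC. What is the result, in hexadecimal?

0x264CB967

Add column by column in base 16, right to left:
  B+C = 7 carry 1
  B+A+1 = 6 carry 1
  2+6+1 = 9
  9+2 = B
  E+E = C carry 1
  6+D+1 = 4 carry 1
  1+4+1 = 6
  1+1 = 2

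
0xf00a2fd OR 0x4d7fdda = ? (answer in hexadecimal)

OR each hex digit independently (no carries):
  f|4=f, 0|d=d, 0|7=7, a|f=f, 2|d=f, f|d=f, d|a=f

0xfd7ffff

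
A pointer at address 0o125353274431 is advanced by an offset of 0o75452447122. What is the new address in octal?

Add column by column in base 8, right to left:
  1+2 = 3
  3+2 = 5
  4+1 = 5
  4+7 = 3 carry 1
  7+4+1 = 4 carry 1
  2+4+1 = 7
  3+2 = 5
  5+5 = 2 carry 1
  3+4+1 = 0 carry 1
  5+5+1 = 3 carry 1
  2+7+1 = 2 carry 1
  1+0+1 = 2

0o223025743553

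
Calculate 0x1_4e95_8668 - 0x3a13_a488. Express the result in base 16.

Subtract column by column in base 16:
  8-8 → 0
  6-8 → e (borrow)
  6-4-1 → 1
  8-a → e (borrow)
  5-3-1 → 1
  9-1 → 8
  e-a → 4
  4-3 → 1
  1-0 → 1

0x11481e1e0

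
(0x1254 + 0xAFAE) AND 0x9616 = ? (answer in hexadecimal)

0x8202

Add column by column in base 16, right to left:
  4+E = 2 carry 1
  5+A+1 = 0 carry 1
  2+F+1 = 2 carry 1
  1+A+1 = C
Sum = 0xC202; now AND with 0x9616:
  C&9=8, 2&6=2, 0&1=0, 2&6=2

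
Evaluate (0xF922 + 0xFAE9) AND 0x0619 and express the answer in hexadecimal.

0x409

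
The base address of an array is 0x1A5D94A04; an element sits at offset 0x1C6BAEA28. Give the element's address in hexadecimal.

Add column by column in base 16, right to left:
  4+8 = C
  0+2 = 2
  A+A = 4 carry 1
  4+E+1 = 3 carry 1
  9+A+1 = 4 carry 1
  D+B+1 = 9 carry 1
  5+6+1 = C
  A+C = 6 carry 1
  1+1+1 = 3

0x36C94342C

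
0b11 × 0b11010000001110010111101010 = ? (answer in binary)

Multiply each base-2 digit by 3, carrying:
  0×3 = 0 → write 0
  1×3 = 3 → write 1 carry 1
  0×3+1 = 1 → write 1
  1×3 = 3 → write 1 carry 1
  0×3+1 = 1 → write 1
  1×3 = 3 → write 1 carry 1
  1×3+1 = 4 → write 0 carry 2
  1×3+2 = 5 → write 1 carry 2
  1×3+2 = 5 → write 1 carry 2
  0×3+2 = 2 → write 0 carry 1
  1×3+1 = 4 → write 0 carry 2
  0×3+2 = 2 → write 0 carry 1
  0×3+1 = 1 → write 1
  1×3 = 3 → write 1 carry 1
  1×3+1 = 4 → write 0 carry 2
  1×3+2 = 5 → write 1 carry 2
  0×3+2 = 2 → write 0 carry 1
  0×3+1 = 1 → write 1
  0×3 = 0 → write 0
  0×3 = 0 → write 0
  0×3 = 0 → write 0
  0×3 = 0 → write 0
  1×3 = 3 → write 1 carry 1
  0×3+1 = 1 → write 1
  1×3 = 3 → write 1 carry 1
  1×3+1 = 4 → write 0 carry 2
  remaining carry: 10

0b1001110000101011000110111110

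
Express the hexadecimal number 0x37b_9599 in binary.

0b11011110111001010110011001

Expand each hex digit to 4 bits: 3=0011 7=0111 b=1011 9=1001 5=0101 9=1001 9=1001.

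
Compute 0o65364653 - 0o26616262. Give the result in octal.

Subtract column by column in base 8:
  3-2 → 1
  5-6 → 7 (borrow)
  6-2-1 → 3
  4-6 → 6 (borrow)
  6-1-1 → 4
  3-6 → 5 (borrow)
  5-6-1 → 6 (borrow)
  6-2-1 → 3

0o36546371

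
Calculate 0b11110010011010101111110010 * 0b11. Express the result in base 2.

Multiply each base-2 digit by 3, carrying:
  0×3 = 0 → write 0
  1×3 = 3 → write 1 carry 1
  0×3+1 = 1 → write 1
  0×3 = 0 → write 0
  1×3 = 3 → write 1 carry 1
  1×3+1 = 4 → write 0 carry 2
  1×3+2 = 5 → write 1 carry 2
  1×3+2 = 5 → write 1 carry 2
  1×3+2 = 5 → write 1 carry 2
  1×3+2 = 5 → write 1 carry 2
  0×3+2 = 2 → write 0 carry 1
  1×3+1 = 4 → write 0 carry 2
  0×3+2 = 2 → write 0 carry 1
  1×3+1 = 4 → write 0 carry 2
  0×3+2 = 2 → write 0 carry 1
  1×3+1 = 4 → write 0 carry 2
  1×3+2 = 5 → write 1 carry 2
  0×3+2 = 2 → write 0 carry 1
  0×3+1 = 1 → write 1
  1×3 = 3 → write 1 carry 1
  0×3+1 = 1 → write 1
  0×3 = 0 → write 0
  1×3 = 3 → write 1 carry 1
  1×3+1 = 4 → write 0 carry 2
  1×3+2 = 5 → write 1 carry 2
  1×3+2 = 5 → write 1 carry 2
  remaining carry: 10

0b1011010111010000001111010110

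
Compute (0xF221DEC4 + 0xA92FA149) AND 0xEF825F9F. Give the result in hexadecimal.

0x8B00000D

Add column by column in base 16, right to left:
  4+9 = D
  C+4 = 0 carry 1
  E+1+1 = 0 carry 1
  D+A+1 = 8 carry 1
  1+F+1 = 1 carry 1
  2+2+1 = 5
  2+9 = B
  F+A = 9 carry 1
  final carry 1
Sum = 0x19B51800D; now AND with 0xEF825F9F:
  1&0=0, 9&E=8, B&F=B, 5&8=0, 1&2=0, 8&5=0, 0&F=0, 0&9=0, D&F=D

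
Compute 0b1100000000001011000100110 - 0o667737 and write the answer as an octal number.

0b1100000000001011000100110 = 0o140013046 in octal.
Subtract column by column in base 8:
  6-7 → 7 (borrow)
  4-3-1 → 0
  0-7 → 1 (borrow)
  3-7-1 → 3 (borrow)
  1-6-1 → 2 (borrow)
  0-6-1 → 1 (borrow)
  0-0-1 → 7 (borrow)
  4-0-1 → 3
  1-0 → 1

0o137123107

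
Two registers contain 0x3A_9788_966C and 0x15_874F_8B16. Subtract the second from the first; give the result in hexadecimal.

0x2510390B56

Subtract column by column in base 16:
  C-6 → 6
  6-1 → 5
  6-B → B (borrow)
  9-8-1 → 0
  8-F → 9 (borrow)
  8-4-1 → 3
  7-7 → 0
  9-8 → 1
  A-5 → 5
  3-1 → 2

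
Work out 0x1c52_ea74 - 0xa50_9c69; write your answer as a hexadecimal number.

Subtract column by column in base 16:
  4-9 → b (borrow)
  7-6-1 → 0
  a-c → e (borrow)
  e-9-1 → 4
  2-0 → 2
  5-5 → 0
  c-a → 2
  1-0 → 1

0x12024e0b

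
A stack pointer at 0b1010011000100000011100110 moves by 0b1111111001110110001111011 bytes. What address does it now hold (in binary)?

Add column by column in base 2, right to left:
  0+1 = 1
  1+1 = 0 carry 1
  1+0+1 = 0 carry 1
  0+1+1 = 0 carry 1
  0+1+1 = 0 carry 1
  1+1+1 = 1 carry 1
  1+1+1 = 1 carry 1
  1+0+1 = 0 carry 1
  0+0+1 = 1
  0+0 = 0
  0+1 = 1
  0+1 = 1
  0+0 = 0
  0+1 = 1
  1+1 = 0 carry 1
  0+1+1 = 0 carry 1
  0+0+1 = 1
  0+0 = 0
  1+1 = 0 carry 1
  1+1+1 = 1 carry 1
  0+1+1 = 0 carry 1
  0+1+1 = 0 carry 1
  1+1+1 = 1 carry 1
  0+1+1 = 0 carry 1
  1+1+1 = 1 carry 1
  final carry 1

0b11010010010010110101100001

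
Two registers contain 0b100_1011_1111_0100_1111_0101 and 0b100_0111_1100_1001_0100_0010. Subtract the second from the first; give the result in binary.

Subtract column by column in base 2:
  1-0 → 1
  0-1 → 1 (borrow)
  1-0-1 → 0
  0-0 → 0
  1-0 → 1
  1-0 → 1
  1-1 → 0
  1-0 → 1
  0-1 → 1 (borrow)
  0-0-1 → 1 (borrow)
  1-0-1 → 0
  0-1 → 1 (borrow)
  1-0-1 → 0
  1-0 → 1
  1-1 → 0
  1-1 → 0
  1-1 → 0
  1-1 → 0
  0-1 → 1 (borrow)
  1-0-1 → 0
  0-0 → 0
  0-0 → 0
  1-1 → 0

0b1000010101110110011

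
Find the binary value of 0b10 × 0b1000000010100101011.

0b10000000101001010110

Multiply each base-2 digit by 2, carrying:
  1×2 = 2 → write 0 carry 1
  1×2+1 = 3 → write 1 carry 1
  0×2+1 = 1 → write 1
  1×2 = 2 → write 0 carry 1
  0×2+1 = 1 → write 1
  1×2 = 2 → write 0 carry 1
  0×2+1 = 1 → write 1
  0×2 = 0 → write 0
  1×2 = 2 → write 0 carry 1
  0×2+1 = 1 → write 1
  1×2 = 2 → write 0 carry 1
  0×2+1 = 1 → write 1
  0×2 = 0 → write 0
  0×2 = 0 → write 0
  0×2 = 0 → write 0
  0×2 = 0 → write 0
  0×2 = 0 → write 0
  0×2 = 0 → write 0
  1×2 = 2 → write 0 carry 1
  remaining carry: 1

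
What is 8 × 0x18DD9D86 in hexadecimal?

0xC6ECEC30

Multiply each base-16 digit by 8, carrying:
  6×8 = 48 → write 0 carry 3
  8×8+3 = 67 → write 3 carry 4
  D×8+4 = 108 → write C carry 6
  9×8+6 = 78 → write E carry 4
  D×8+4 = 108 → write C carry 6
  D×8+6 = 110 → write E carry 6
  8×8+6 = 70 → write 6 carry 4
  1×8+4 = 12 → write C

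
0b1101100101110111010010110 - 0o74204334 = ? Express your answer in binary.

0o74204334 = 0b111100010000100011011100 in binary.
Subtract column by column in base 2:
  0-0 → 0
  1-0 → 1
  1-1 → 0
  0-1 → 1 (borrow)
  1-1-1 → 1 (borrow)
  0-0-1 → 1 (borrow)
  0-1-1 → 0 (borrow)
  1-1-1 → 1 (borrow)
  0-0-1 → 1 (borrow)
  1-0-1 → 0
  1-0 → 1
  1-1 → 0
  0-0 → 0
  1-0 → 1
  1-0 → 1
  1-0 → 1
  0-1 → 1 (borrow)
  1-0-1 → 0
  0-0 → 0
  0-0 → 0
  1-1 → 0
  1-1 → 0
  0-1 → 1 (borrow)
  1-1-1 → 1 (borrow)
  1-0-1 → 0

0b110000011110010110111010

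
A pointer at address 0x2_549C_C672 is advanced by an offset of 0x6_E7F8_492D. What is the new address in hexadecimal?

0x93C950F9F

Add column by column in base 16, right to left:
  2+D = F
  7+2 = 9
  6+9 = F
  C+4 = 0 carry 1
  C+8+1 = 5 carry 1
  9+F+1 = 9 carry 1
  4+7+1 = C
  5+E = 3 carry 1
  2+6+1 = 9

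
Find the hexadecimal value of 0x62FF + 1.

The trailing 2 digits are F (max in base 16), so adding 1 cascades: they roll to 0 and the next digit up increments.

0x6300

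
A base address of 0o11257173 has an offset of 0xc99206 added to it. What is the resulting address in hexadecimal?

0xeef081

0o11257173 = 0x255e7b in hexadecimal.
Add column by column in base 16, right to left:
  b+6 = 1 carry 1
  7+0+1 = 8
  e+2 = 0 carry 1
  5+9+1 = f
  5+9 = e
  2+c = e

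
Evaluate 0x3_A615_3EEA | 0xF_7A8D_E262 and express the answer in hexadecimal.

OR each hex digit independently (no carries):
  3|F=F, A|7=F, 6|A=E, 1|8=9, 5|D=D, 3|E=F, E|2=E, E|6=E, A|2=A

0xFFE9DFEEA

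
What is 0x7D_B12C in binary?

0b11111011011000100101100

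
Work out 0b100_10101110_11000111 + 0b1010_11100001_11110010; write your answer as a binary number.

0b11111001000010111001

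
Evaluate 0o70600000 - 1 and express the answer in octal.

0o70577777

The trailing 5 digits are 0, so subtracting 1 borrows through: they become 7 and the next digit up decrements.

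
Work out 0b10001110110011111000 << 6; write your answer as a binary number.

0b10001110110011111000000000

Left shift by 6: append 6 zero bits.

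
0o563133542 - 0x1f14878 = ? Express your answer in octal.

0o366667352

0x1f14878 = 0o174244170 in octal.
Subtract column by column in base 8:
  2-0 → 2
  4-7 → 5 (borrow)
  5-1-1 → 3
  3-4 → 7 (borrow)
  3-4-1 → 6 (borrow)
  1-2-1 → 6 (borrow)
  3-4-1 → 6 (borrow)
  6-7-1 → 6 (borrow)
  5-1-1 → 3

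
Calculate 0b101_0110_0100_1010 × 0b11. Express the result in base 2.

Multiply each base-2 digit by 3, carrying:
  0×3 = 0 → write 0
  1×3 = 3 → write 1 carry 1
  0×3+1 = 1 → write 1
  1×3 = 3 → write 1 carry 1
  0×3+1 = 1 → write 1
  0×3 = 0 → write 0
  1×3 = 3 → write 1 carry 1
  0×3+1 = 1 → write 1
  0×3 = 0 → write 0
  1×3 = 3 → write 1 carry 1
  1×3+1 = 4 → write 0 carry 2
  0×3+2 = 2 → write 0 carry 1
  1×3+1 = 4 → write 0 carry 2
  0×3+2 = 2 → write 0 carry 1
  1×3+1 = 4 → write 0 carry 2
  remaining carry: 10

0b10000001011011110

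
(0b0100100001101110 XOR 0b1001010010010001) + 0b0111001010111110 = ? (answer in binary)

First 0b0100100001101110 XOR 0b1001010010010001 = 0b1101110011111111.
Add column by column in base 2, right to left:
  1+0 = 1
  1+1 = 0 carry 1
  1+1+1 = 1 carry 1
  1+1+1 = 1 carry 1
  1+1+1 = 1 carry 1
  1+1+1 = 1 carry 1
  1+0+1 = 0 carry 1
  1+1+1 = 1 carry 1
  0+0+1 = 1
  0+1 = 1
  1+0 = 1
  1+0 = 1
  1+1 = 0 carry 1
  0+1+1 = 0 carry 1
  1+1+1 = 1 carry 1
  1+0+1 = 0 carry 1
  final carry 1

0b10100111110111101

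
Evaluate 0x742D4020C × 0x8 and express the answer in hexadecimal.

0x3A16A01060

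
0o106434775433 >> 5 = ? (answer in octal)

0o2150717730

5 bits is not a whole number of base-8 digits; in binary: 1000110100011100111111101100011011 >> 5 = 10001101000111001111111011000.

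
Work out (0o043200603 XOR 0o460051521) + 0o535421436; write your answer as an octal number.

First 0o043200603 XOR 0o460051521 = 0o423251322.
Add column by column in base 8, right to left:
  2+6 = 0 carry 1
  2+3+1 = 6
  3+4 = 7
  1+1 = 2
  5+2 = 7
  2+4 = 6
  3+5 = 0 carry 1
  2+3+1 = 6
  4+5 = 1 carry 1
  final carry 1

0o1160672760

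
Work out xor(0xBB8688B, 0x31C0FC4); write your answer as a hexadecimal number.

0x8A4674F

XOR each hex digit independently (no carries):
  B^3=8, B^1=A, 8^C=4, 6^0=6, 8^F=7, 8^C=4, B^4=F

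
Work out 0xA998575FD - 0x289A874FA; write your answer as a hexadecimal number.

0x80FDD0103

Subtract column by column in base 16:
  D-A → 3
  F-F → 0
  5-4 → 1
  7-7 → 0
  5-8 → D (borrow)
  8-A-1 → D (borrow)
  9-9-1 → F (borrow)
  9-8-1 → 0
  A-2 → 8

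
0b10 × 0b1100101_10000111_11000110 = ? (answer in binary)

0b110010110000111110001100

Multiply each base-2 digit by 2, carrying:
  0×2 = 0 → write 0
  1×2 = 2 → write 0 carry 1
  1×2+1 = 3 → write 1 carry 1
  0×2+1 = 1 → write 1
  0×2 = 0 → write 0
  0×2 = 0 → write 0
  1×2 = 2 → write 0 carry 1
  1×2+1 = 3 → write 1 carry 1
  1×2+1 = 3 → write 1 carry 1
  1×2+1 = 3 → write 1 carry 1
  1×2+1 = 3 → write 1 carry 1
  0×2+1 = 1 → write 1
  0×2 = 0 → write 0
  0×2 = 0 → write 0
  0×2 = 0 → write 0
  1×2 = 2 → write 0 carry 1
  1×2+1 = 3 → write 1 carry 1
  0×2+1 = 1 → write 1
  1×2 = 2 → write 0 carry 1
  0×2+1 = 1 → write 1
  0×2 = 0 → write 0
  1×2 = 2 → write 0 carry 1
  1×2+1 = 3 → write 1 carry 1
  remaining carry: 1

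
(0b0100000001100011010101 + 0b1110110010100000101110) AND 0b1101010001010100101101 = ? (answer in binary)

0b10000000100000001

Add column by column in base 2, right to left:
  1+0 = 1
  0+1 = 1
  1+1 = 0 carry 1
  0+1+1 = 0 carry 1
  1+0+1 = 0 carry 1
  0+1+1 = 0 carry 1
  1+0+1 = 0 carry 1
  1+0+1 = 0 carry 1
  0+0+1 = 1
  0+0 = 0
  0+0 = 0
  1+1 = 0 carry 1
  1+0+1 = 0 carry 1
  0+1+1 = 0 carry 1
  0+0+1 = 1
  0+0 = 0
  0+1 = 1
  0+1 = 1
  0+0 = 0
  0+1 = 1
  1+1 = 0 carry 1
  0+1+1 = 0 carry 1
  final carry 1
Sum = 0b10010110100000100000011; now AND with 0b1101010001010100101101:
  10010110100000100000011
& 01101010001010100101101
= 00000010000000100000001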